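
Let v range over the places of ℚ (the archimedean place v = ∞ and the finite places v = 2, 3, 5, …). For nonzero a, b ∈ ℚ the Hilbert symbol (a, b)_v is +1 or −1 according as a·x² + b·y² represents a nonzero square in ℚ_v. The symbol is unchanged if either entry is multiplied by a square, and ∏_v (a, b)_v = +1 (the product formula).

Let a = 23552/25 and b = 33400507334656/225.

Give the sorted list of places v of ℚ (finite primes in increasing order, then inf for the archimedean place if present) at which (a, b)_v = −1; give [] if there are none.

Mod squares: a ≡ 23, b ≡ 60214. Check v ∈ {∞, 2, 3, 5, 7, 11, 17, 23}.
v=2: v_2(a)=10, v_2(b)=21; units ≡ 7, 3 (mod 8); ε·ε+αω+βω = 1·1+10·1+21·0 ≡ 1  ⇒  (a,b)_2 = -1.
v=23: a=23^1·(≡6), b=23^3·(≡14) mod 23; (6|23)=+1, (14|23)=-1; (−1)^{1·3·11}·(+1)^3·(-1)^1 = +1.
v=7: a=7^0·(≡1), b=7^1·(≡5) mod 7; (1|7)=+1, (5|7)=-1; (−1)^{0·1·3}·(+1)^1·(-1)^0 = +1.
v=17: a=17^0·(≡3), b=17^1·(≡14) mod 17; (3|17)=-1, (14|17)=-1; (−1)^{0·1·8}·(-1)^1·(-1)^0 = -1.
v=3: a=3^0·(≡2), b=3^-2·(≡1) mod 3; (2|3)=-1, (1|3)=+1; (−1)^{0·-2·1}·(-1)^-2·(+1)^0 = +1.
v=∞: 23 > 0 and 60214 > 0  ⇒  (a,b)_∞ = +1.
v=5: a=5^-2·(≡2), b=5^-2·(≡4) mod 5; (2|5)=-1, (4|5)=+1; (−1)^{-2·-2·2}·(-1)^-2·(+1)^-2 = +1.
v=11: a=11^0·(≡4), b=11^1·(≡8) mod 11; (4|11)=+1, (8|11)=-1; (−1)^{0·1·5}·(+1)^1·(-1)^0 = +1.
|Ram(23, 60214)| = 2, even; anisotropic at {2, 17}.

[2, 17]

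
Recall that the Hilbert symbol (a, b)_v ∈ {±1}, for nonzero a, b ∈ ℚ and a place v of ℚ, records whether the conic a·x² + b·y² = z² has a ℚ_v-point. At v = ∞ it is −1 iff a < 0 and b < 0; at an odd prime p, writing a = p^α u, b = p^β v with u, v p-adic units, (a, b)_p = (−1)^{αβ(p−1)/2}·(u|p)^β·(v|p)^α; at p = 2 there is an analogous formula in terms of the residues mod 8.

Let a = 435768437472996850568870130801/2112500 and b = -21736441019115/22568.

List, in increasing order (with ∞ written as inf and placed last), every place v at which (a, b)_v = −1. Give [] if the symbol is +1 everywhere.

(a, b) ≡ (3825245, -11835308030) mod (ℚ^×)²; places V = {2, 3, 5, 7, 13, 17, 23, 29, 31, 37, ∞}.
(a,b)_31: α=3, u≡21; β=-1, v≡9 (mod 31); (21|31)=-1, (9|31)=+1; sign (−1)^1·-1^-1·+1^3 = +1.
(a,b)_37: α=3, u≡7; β=3, v≡23 (mod 37); (7|37)=+1, (23|37)=-1; sign (−1)^0·+1^3·-1^3 = -1.
(a,b)_3: α=2, u≡2; β=2, v≡1 (mod 3); (2|3)=-1, (1|3)=+1; sign (−1)^0·-1^2·+1^2 = +1.
(a,b)_17: α=2, u≡14; β=1, v≡15 (mod 17); (14|17)=-1, (15|17)=+1; sign (−1)^0·-1^1·+1^2 = -1.
(a,b)_5: α=-5, u≡1; β=1, v≡4 (mod 5); (1|5)=+1, (4|5)=+1; sign (−1)^0·+1^1·+1^-5 = +1.
(a,b)_13: α=-2, u≡11; β=-1, v≡5 (mod 13); (11|13)=-1, (5|13)=-1; sign (−1)^0·-1^-1·-1^-2 = -1.
(a,b)_29: α=7, u≡25; β=3, v≡6 (mod 29); (25|29)=+1, (6|29)=+1; sign (−1)^0·+1^3·+1^7 = +1.
(a,b)_2: α=-2, β=-3; u≡5, v≡1 (mod 8); ε(u)ε(v)=0·0, αω(v)=-2·0, βω(u)=-3·1; sum ≡ 1  ⇒  -1.
(a,b)_7: α=0, u≡1; β=-1, v≡6 (mod 7); (1|7)=+1, (6|7)=-1; sign (−1)^0·+1^-1·-1^0 = +1.
(a,b)_∞: sgn(3825245)=+, sgn(-11835308030)=−, so +1.
(a,b)_23: α=5, u≡6; β=1, v≡21 (mod 23); (6|23)=+1, (21|23)=-1; sign (−1)^1·+1^1·-1^5 = +1.
(3825245, -11835308030 / ℚ) ramifies at {2, 13, 17, 37}: a division algebra.

[2, 13, 17, 37]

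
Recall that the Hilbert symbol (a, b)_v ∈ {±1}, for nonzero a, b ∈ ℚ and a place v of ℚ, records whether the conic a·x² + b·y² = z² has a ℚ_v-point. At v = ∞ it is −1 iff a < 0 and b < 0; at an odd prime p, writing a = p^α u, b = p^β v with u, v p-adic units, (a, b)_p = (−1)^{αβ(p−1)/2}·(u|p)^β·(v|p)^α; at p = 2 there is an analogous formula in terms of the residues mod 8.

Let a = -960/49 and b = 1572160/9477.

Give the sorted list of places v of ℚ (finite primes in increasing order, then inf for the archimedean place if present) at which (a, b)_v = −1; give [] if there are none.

(a, b) ≡ (-15, 1105) mod (ℚ^×)²; places V = {2, 3, 5, 7, 13, 17, ∞}.
(a,b)_7: α=-2, u≡6; β=0, v≡5 (mod 7); (6|7)=-1, (5|7)=-1; sign (−1)^0·-1^0·-1^-2 = +1.
(a,b)_17: α=0, u≡4; β=3, v≡6 (mod 17); (4|17)=+1, (6|17)=-1; sign (−1)^0·+1^3·-1^0 = +1.
(a,b)_∞: sgn(-15)=−, sgn(1105)=+, so +1.
(a,b)_3: α=1, u≡1; β=-6, v≡1 (mod 3); (1|3)=+1, (1|3)=+1; sign (−1)^0·+1^-6·+1^1 = +1.
(a,b)_5: α=1, u≡2; β=1, v≡1 (mod 5); (2|5)=-1, (1|5)=+1; sign (−1)^0·-1^1·+1^1 = -1.
(a,b)_2: α=6, β=6; u≡1, v≡1 (mod 8); ε(u)ε(v)=0·0, αω(v)=6·0, βω(u)=6·0; sum ≡ 0  ⇒  +1.
(a,b)_13: α=0, u≡8; β=-1, v≡5 (mod 13); (8|13)=-1, (5|13)=-1; sign (−1)^0·-1^-1·-1^0 = -1.
|Ram(-15, 1105)| = 2, even; anisotropic at {5, 13}.

[5, 13]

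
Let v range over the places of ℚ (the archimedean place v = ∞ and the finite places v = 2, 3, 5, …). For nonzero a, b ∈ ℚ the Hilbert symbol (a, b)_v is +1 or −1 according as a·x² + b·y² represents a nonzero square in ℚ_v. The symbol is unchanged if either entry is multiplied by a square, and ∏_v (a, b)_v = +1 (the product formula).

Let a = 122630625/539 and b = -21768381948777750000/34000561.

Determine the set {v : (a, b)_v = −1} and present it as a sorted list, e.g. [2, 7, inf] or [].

(a, b) ≡ (1419, -39) mod (ℚ^×)²; places V = {2, 3, 5, 7, 11, 13, 17, 43, ∞}.
(a,b)_2: α=0, β=4; u≡3, v≡1 (mod 8); ε(u)ε(v)=1·0, αω(v)=0·0, βω(u)=4·1; sum ≡ 0  ⇒  +1.
(a,b)_43: α=1, u≡5; β=2, v≡31 (mod 43); (5|43)=-1, (31|43)=+1; sign (−1)^0·-1^2·+1^1 = +1.
(a,b)_17: α=0, u≡13; β=-2, v≡5 (mod 17); (13|17)=+1, (5|17)=-1; sign (−1)^0·+1^-2·-1^0 = +1.
(a,b)_13: α=2, u≡5; β=3, v≡9 (mod 13); (5|13)=-1, (9|13)=+1; sign (−1)^0·-1^3·+1^2 = -1.
(a,b)_∞: sgn(1419)=+, sgn(-39)=−, so +1.
(a,b)_11: α=-1, u≡8; β=2, v≡5 (mod 11); (8|11)=-1, (5|11)=+1; sign (−1)^0·-1^2·+1^-1 = +1.
(a,b)_3: α=3, u≡2; β=11, v≡2 (mod 3); (2|3)=-1, (2|3)=-1; sign (−1)^1·-1^11·-1^3 = -1.
(a,b)_7: α=-2, u≡3; β=-6, v≡3 (mod 7); (3|7)=-1, (3|7)=-1; sign (−1)^0·-1^-6·-1^-2 = +1.
(a,b)_5: α=4, u≡1; β=6, v≡4 (mod 5); (1|5)=+1, (4|5)=+1; sign (−1)^0·+1^6·+1^4 = +1.
Ram(1419, -39) = {3, 13}; no ℚ_3-point on the conic.

[3, 13]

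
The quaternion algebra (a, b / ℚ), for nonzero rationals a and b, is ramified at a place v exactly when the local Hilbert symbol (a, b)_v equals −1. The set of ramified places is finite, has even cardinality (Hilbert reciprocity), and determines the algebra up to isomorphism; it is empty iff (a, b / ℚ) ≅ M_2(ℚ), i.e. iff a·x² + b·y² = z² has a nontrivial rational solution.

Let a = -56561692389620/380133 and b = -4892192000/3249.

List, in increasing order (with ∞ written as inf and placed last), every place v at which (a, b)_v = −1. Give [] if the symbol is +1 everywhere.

(a, b) ≡ (-65, -5) mod (ℚ^×)²; places V = {2, 3, 5, 11, 13, 17, 19, 23, ∞}.
(a,b)_∞: sgn(-65)=−, sgn(-5)=−, so -1.
(a,b)_17: α=4, u≡6; β=2, v≡11 (mod 17); (6|17)=-1, (11|17)=-1; sign (−1)^0·-1^2·-1^4 = +1.
(a,b)_11: α=2, u≡3; β=0, v≡2 (mod 11); (3|11)=+1, (2|11)=-1; sign (−1)^0·+1^0·-1^2 = +1.
(a,b)_23: α=4, u≡12; β=2, v≡4 (mod 23); (12|23)=+1, (4|23)=+1; sign (−1)^0·+1^2·+1^4 = +1.
(a,b)_13: α=-1, u≡6; β=0, v≡7 (mod 13); (6|13)=-1, (7|13)=-1; sign (−1)^0·-1^0·-1^-1 = -1.
(a,b)_19: α=-2, u≡7; β=-2, v≡18 (mod 19); (7|19)=+1, (18|19)=-1; sign (−1)^0·+1^-2·-1^-2 = +1.
(a,b)_3: α=-4, u≡1; β=-2, v≡1 (mod 3); (1|3)=+1, (1|3)=+1; sign (−1)^0·+1^-2·+1^-4 = +1.
(a,b)_5: α=1, u≡2; β=3, v≡1 (mod 5); (2|5)=-1, (1|5)=+1; sign (−1)^0·-1^3·+1^1 = -1.
(a,b)_2: α=2, β=8; u≡7, v≡3 (mod 8); ε(u)ε(v)=1·1, αω(v)=2·1, βω(u)=8·0; sum ≡ 1  ⇒  -1.
|Ram(-65, -5)| = 4, even; anisotropic at {2, 5, 13, ∞}.

[2, 5, 13, inf]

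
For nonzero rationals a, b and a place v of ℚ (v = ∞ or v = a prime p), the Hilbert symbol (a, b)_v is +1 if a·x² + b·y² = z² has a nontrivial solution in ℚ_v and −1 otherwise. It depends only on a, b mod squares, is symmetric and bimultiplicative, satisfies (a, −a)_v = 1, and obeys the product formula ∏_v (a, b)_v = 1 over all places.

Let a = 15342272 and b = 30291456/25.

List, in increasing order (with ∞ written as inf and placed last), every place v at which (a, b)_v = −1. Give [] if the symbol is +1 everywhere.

(a, b) ≡ (239723, 118326) mod (ℚ^×)²; places V = {2, 3, 5, 11, 13, 19, 31, 37, 41, ∞}.
(a,b)_13: α=0, u≡10; β=1, v≡8 (mod 13); (10|13)=+1, (8|13)=-1; sign (−1)^0·+1^1·-1^0 = +1.
(a,b)_3: α=0, u≡2; β=1, v≡1 (mod 3); (2|3)=-1, (1|3)=+1; sign (−1)^0·-1^1·+1^0 = -1.
(a,b)_41: α=0, u≡31; β=1, v≡31 (mod 41); (31|41)=+1, (31|41)=+1; sign (−1)^0·+1^1·+1^0 = +1.
(a,b)_37: α=1, u≡34; β=1, v≡4 (mod 37); (34|37)=+1, (4|37)=+1; sign (−1)^0·+1^1·+1^1 = +1.
(a,b)_∞: sgn(239723)=+, sgn(118326)=+, so +1.
(a,b)_5: α=0, u≡2; β=-2, v≡1 (mod 5); (2|5)=-1, (1|5)=+1; sign (−1)^0·-1^-2·+1^0 = +1.
(a,b)_2: α=6, β=9; u≡3, v≡3 (mod 8); ε(u)ε(v)=1·1, αω(v)=6·1, βω(u)=9·1; sum ≡ 0  ⇒  +1.
(a,b)_11: α=1, u≡7; β=0, v≡10 (mod 11); (7|11)=-1, (10|11)=-1; sign (−1)^0·-1^0·-1^1 = -1.
(a,b)_19: α=1, u≡7; β=0, v≡10 (mod 19); (7|19)=+1, (10|19)=-1; sign (−1)^0·+1^0·-1^1 = -1.
(a,b)_31: α=1, u≡28; β=0, v≡22 (mod 31); (28|31)=+1, (22|31)=-1; sign (−1)^0·+1^0·-1^1 = -1.
Ram(239723, 118326) = {3, 11, 19, 31}; no ℚ_3-point on the conic.

[3, 11, 19, 31]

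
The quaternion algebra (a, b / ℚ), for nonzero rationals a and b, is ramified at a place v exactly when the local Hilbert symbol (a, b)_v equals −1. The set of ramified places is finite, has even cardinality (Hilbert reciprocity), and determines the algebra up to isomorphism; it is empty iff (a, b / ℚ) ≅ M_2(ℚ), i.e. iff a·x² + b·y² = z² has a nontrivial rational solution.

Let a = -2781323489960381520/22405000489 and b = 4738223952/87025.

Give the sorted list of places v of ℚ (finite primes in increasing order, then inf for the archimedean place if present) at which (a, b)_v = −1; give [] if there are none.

[5, 11, 17, 19]

Mod squares: a ≡ -5, b ≡ 74613. Check v ∈ {∞, 2, 3, 5, 7, 11, 17, 19, 43, 59}.
v=59: a=59^-4·(≡13), b=59^-2·(≡6) mod 59; (13|59)=-1, (6|59)=-1; (−1)^{-4·-2·29}·(-1)^-2·(-1)^-4 = +1.
v=2: v_2(a)=4, v_2(b)=4; units ≡ 3, 5 (mod 8); ε·ε+αω+βω = 1·0+4·1+4·1 ≡ 0  ⇒  (a,b)_2 = +1.
v=5: a=5^1·(≡4), b=5^-2·(≡2) mod 5; (4|5)=+1, (2|5)=-1; (−1)^{1·-2·2}·(+1)^-2·(-1)^1 = -1.
v=43: a=43^-2·(≡35), b=43^0·(≡8) mod 43; (35|43)=+1, (8|43)=-1; (−1)^{-2·0·21}·(+1)^0·(-1)^-2 = +1.
v=∞: -5 < 0 and 74613 > 0  ⇒  (a,b)_∞ = +1.
v=19: a=19^2·(≡2), b=19^1·(≡8) mod 19; (2|19)=-1, (8|19)=-1; (−1)^{2·1·9}·(-1)^1·(-1)^2 = -1.
v=3: a=3^4·(≡1), b=3^5·(≡1) mod 3; (1|3)=+1, (1|3)=+1; (−1)^{4·5·1}·(+1)^5·(+1)^4 = +1.
v=17: a=17^4·(≡14), b=17^1·(≡5) mod 17; (14|17)=-1, (5|17)=-1; (−1)^{4·1·8}·(-1)^1·(-1)^4 = -1.
v=7: a=7^6·(≡2), b=7^3·(≡5) mod 7; (2|7)=+1, (5|7)=-1; (−1)^{6·3·3}·(+1)^3·(-1)^6 = +1.
v=11: a=11^2·(≡2), b=11^1·(≡10) mod 11; (2|11)=-1, (10|11)=-1; (−1)^{2·1·5}·(-1)^1·(-1)^2 = -1.
(-5, 74613 / ℚ) ramifies at {5, 11, 17, 19}: a division algebra.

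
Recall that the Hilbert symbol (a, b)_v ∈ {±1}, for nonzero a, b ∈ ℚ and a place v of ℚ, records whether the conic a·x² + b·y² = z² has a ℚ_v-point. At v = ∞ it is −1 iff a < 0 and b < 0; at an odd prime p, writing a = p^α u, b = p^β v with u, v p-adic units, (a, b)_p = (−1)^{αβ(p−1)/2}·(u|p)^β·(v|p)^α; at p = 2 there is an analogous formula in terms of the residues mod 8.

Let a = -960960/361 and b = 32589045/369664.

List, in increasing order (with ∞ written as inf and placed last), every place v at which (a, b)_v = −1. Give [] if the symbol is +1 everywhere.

Mod squares: a ≡ -15015, b ≡ 5. Check v ∈ {∞, 2, 3, 5, 7, 11, 13, 19, 23, 37}.
v=19: a=19^-2·(≡3), b=19^-2·(≡1) mod 19; (3|19)=-1, (1|19)=+1; (−1)^{-2·-2·9}·(-1)^-2·(+1)^-2 = +1.
v=11: a=11^1·(≡10), b=11^0·(≡3) mod 11; (10|11)=-1, (3|11)=+1; (−1)^{1·0·5}·(-1)^0·(+1)^1 = +1.
v=∞: -15015 < 0 and 5 > 0  ⇒  (a,b)_∞ = +1.
v=13: a=13^1·(≡5), b=13^0·(≡11) mod 13; (5|13)=-1, (11|13)=-1; (−1)^{1·0·6}·(-1)^0·(-1)^1 = -1.
v=3: a=3^1·(≡2), b=3^2·(≡2) mod 3; (2|3)=-1, (2|3)=-1; (−1)^{1·2·1}·(-1)^2·(-1)^1 = -1.
v=37: a=37^0·(≡16), b=37^2·(≡20) mod 37; (16|37)=+1, (20|37)=-1; (−1)^{0·2·18}·(+1)^2·(-1)^0 = +1.
v=7: a=7^1·(≡1), b=7^0·(≡6) mod 7; (1|7)=+1, (6|7)=-1; (−1)^{1·0·3}·(+1)^0·(-1)^1 = -1.
v=23: a=23^0·(≡16), b=23^2·(≡10) mod 23; (16|23)=+1, (10|23)=-1; (−1)^{0·2·11}·(+1)^2·(-1)^0 = +1.
v=2: v_2(a)=6, v_2(b)=-10; units ≡ 1, 5 (mod 8); ε·ε+αω+βω = 0·0+6·1+-10·0 ≡ 0  ⇒  (a,b)_2 = +1.
v=5: a=5^1·(≡3), b=5^1·(≡1) mod 5; (3|5)=-1, (1|5)=+1; (−1)^{1·1·2}·(-1)^1·(+1)^1 = -1.
|Ram(-15015, 5)| = 4, even; anisotropic at {3, 5, 7, 13}.

[3, 5, 7, 13]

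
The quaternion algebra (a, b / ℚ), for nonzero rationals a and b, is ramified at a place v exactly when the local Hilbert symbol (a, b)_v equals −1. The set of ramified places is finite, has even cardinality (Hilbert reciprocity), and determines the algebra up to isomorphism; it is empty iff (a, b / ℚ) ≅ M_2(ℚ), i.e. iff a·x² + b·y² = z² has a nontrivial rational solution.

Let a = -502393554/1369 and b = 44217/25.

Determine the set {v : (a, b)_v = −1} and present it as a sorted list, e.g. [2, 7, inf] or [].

[17, 23]

(a, b) ≡ (-193154, 17) mod (ℚ^×)²; places V = {2, 3, 5, 13, 17, 19, 23, 37, ∞}.
(a,b)_2: α=1, β=0; u≡7, v≡1 (mod 8); ε(u)ε(v)=1·0, αω(v)=1·0, βω(u)=0·0; sum ≡ 0  ⇒  +1.
(a,b)_19: α=1, u≡2; β=0, v≡7 (mod 19); (2|19)=-1, (7|19)=+1; sign (−1)^0·-1^0·+1^1 = +1.
(a,b)_5: α=0, u≡4; β=-2, v≡2 (mod 5); (4|5)=+1, (2|5)=-1; sign (−1)^0·+1^-2·-1^0 = +1.
(a,b)_3: α=2, u≡1; β=2, v≡2 (mod 3); (1|3)=+1, (2|3)=-1; sign (−1)^0·+1^2·-1^2 = +1.
(a,b)_13: α=1, u≡10; β=0, v≡9 (mod 13); (10|13)=+1, (9|13)=+1; sign (−1)^0·+1^0·+1^1 = +1.
(a,b)_37: α=-2, u≡31; β=0, v≡6 (mod 37); (31|37)=-1, (6|37)=-1; sign (−1)^0·-1^0·-1^-2 = +1.
(a,b)_23: α=1, u≡11; β=0, v≡17 (mod 23); (11|23)=-1, (17|23)=-1; sign (−1)^0·-1^0·-1^1 = -1.
(a,b)_∞: sgn(-193154)=−, sgn(17)=+, so +1.
(a,b)_17: α=3, u≡11; β=3, v≡16 (mod 17); (11|17)=-1, (16|17)=+1; sign (−1)^0·-1^3·+1^3 = -1.
Ram(-193154, 17) = {17, 23}; no ℚ_17-point on the conic.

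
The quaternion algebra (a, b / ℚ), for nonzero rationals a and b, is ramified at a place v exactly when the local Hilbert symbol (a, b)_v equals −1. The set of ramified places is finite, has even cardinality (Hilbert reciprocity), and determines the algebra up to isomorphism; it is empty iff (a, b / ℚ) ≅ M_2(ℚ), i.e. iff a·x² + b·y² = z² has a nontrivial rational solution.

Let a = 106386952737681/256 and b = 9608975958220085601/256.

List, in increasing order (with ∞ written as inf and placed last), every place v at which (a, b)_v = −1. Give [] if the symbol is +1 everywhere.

Mod squares: a ≡ 161, b ≡ 561. Check v ∈ {∞, 2, 3, 7, 11, 17, 23}.
v=2: v_2(a)=-8, v_2(b)=-8; units ≡ 1, 1 (mod 8); ε·ε+αω+βω = 0·0+-8·0+-8·0 ≡ 0  ⇒  (a,b)_2 = +1.
v=11: a=11^2·(≡6), b=11^3·(≡8) mod 11; (6|11)=-1, (8|11)=-1; (−1)^{2·3·5}·(-1)^3·(-1)^2 = -1.
v=23: a=23^3·(≡19), b=23^4·(≡1) mod 23; (19|23)=-1, (1|23)=+1; (−1)^{3·4·11}·(-1)^4·(+1)^3 = +1.
v=7: a=7^3·(≡1), b=7^4·(≡2) mod 7; (1|7)=+1, (2|7)=+1; (−1)^{3·4·3}·(+1)^4·(+1)^3 = +1.
v=∞: 161 > 0 and 561 > 0  ⇒  (a,b)_∞ = +1.
v=3: a=3^6·(≡2), b=3^7·(≡1) mod 3; (2|3)=-1, (1|3)=+1; (−1)^{6·7·1}·(-1)^7·(+1)^6 = -1.
v=17: a=17^2·(≡9), b=17^3·(≡13) mod 17; (9|17)=+1, (13|17)=+1; (−1)^{2·3·8}·(+1)^3·(+1)^2 = +1.
|Ram(161, 561)| = 2, even; anisotropic at {3, 11}.

[3, 11]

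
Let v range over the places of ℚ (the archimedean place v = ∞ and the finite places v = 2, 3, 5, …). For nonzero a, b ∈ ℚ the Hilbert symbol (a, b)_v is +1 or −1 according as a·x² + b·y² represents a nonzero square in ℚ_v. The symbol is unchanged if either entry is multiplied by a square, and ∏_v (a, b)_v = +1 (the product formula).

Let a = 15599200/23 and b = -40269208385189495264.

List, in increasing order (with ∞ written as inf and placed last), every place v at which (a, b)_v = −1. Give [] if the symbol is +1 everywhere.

(a, b) ≡ (896954, -255374) mod (ℚ^×)²; places V = {2, 5, 7, 17, 23, 29, 31, 37, ∞}.
(a,b)_17: α=1, u≡7; β=3, v≡6 (mod 17); (7|17)=-1, (6|17)=-1; sign (−1)^0·-1^3·-1^1 = +1.
(a,b)_∞: sgn(896954)=+, sgn(-255374)=−, so +1.
(a,b)_29: α=0, u≡22; β=1, v≡2 (mod 29); (22|29)=+1, (2|29)=-1; sign (−1)^0·+1^1·-1^0 = +1.
(a,b)_2: α=5, β=5; u≡5, v≡1 (mod 8); ε(u)ε(v)=0·0, αω(v)=5·0, βω(u)=5·1; sum ≡ 1  ⇒  -1.
(a,b)_7: α=0, u≡4; β=3, v≡4 (mod 7); (4|7)=+1, (4|7)=+1; sign (−1)^0·+1^3·+1^0 = +1.
(a,b)_23: α=-1, u≡2; β=2, v≡3 (mod 23); (2|23)=+1, (3|23)=+1; sign (−1)^0·+1^2·+1^-1 = +1.
(a,b)_5: α=2, u≡1; β=0, v≡1 (mod 5); (1|5)=+1, (1|5)=+1; sign (−1)^0·+1^0·+1^2 = +1.
(a,b)_31: α=1, u≡30; β=2, v≡4 (mod 31); (30|31)=-1, (4|31)=+1; sign (−1)^0·-1^2·+1^1 = +1.
(a,b)_37: α=1, u≡9; β=3, v≡24 (mod 37); (9|37)=+1, (24|37)=-1; sign (−1)^0·+1^3·-1^1 = -1.
Ram(896954, -255374) = {2, 37}; no ℚ_2-point on the conic.

[2, 37]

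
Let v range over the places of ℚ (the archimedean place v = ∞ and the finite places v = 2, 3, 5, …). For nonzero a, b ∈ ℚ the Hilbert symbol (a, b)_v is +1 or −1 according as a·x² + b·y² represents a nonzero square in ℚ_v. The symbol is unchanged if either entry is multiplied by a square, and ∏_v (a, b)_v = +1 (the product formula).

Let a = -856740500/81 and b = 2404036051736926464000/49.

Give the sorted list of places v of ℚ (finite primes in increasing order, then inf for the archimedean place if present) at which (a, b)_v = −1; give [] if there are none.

Mod squares: a ≡ -5, b ≡ 5610. Check v ∈ {∞, 2, 3, 5, 7, 11, 13, 17}.
v=11: a=11^2·(≡6), b=11^5·(≡9) mod 11; (6|11)=-1, (9|11)=+1; (−1)^{2·5·5}·(-1)^5·(+1)^2 = -1.
v=5: a=5^3·(≡1), b=5^3·(≡3) mod 5; (1|5)=+1, (3|5)=-1; (−1)^{3·3·2}·(+1)^3·(-1)^3 = -1.
v=7: a=7^2·(≡4), b=7^-2·(≡3) mod 7; (4|7)=+1, (3|7)=-1; (−1)^{2·-2·3}·(+1)^-2·(-1)^2 = +1.
v=3: a=3^-4·(≡1), b=3^5·(≡1) mod 3; (1|3)=+1, (1|3)=+1; (−1)^{-4·5·1}·(+1)^5·(+1)^-4 = +1.
v=17: a=17^2·(≡10), b=17^5·(≡10) mod 17; (10|17)=-1, (10|17)=-1; (−1)^{2·5·8}·(-1)^5·(-1)^2 = -1.
v=13: a=13^0·(≡7), b=13^2·(≡5) mod 13; (7|13)=-1, (5|13)=-1; (−1)^{0·2·6}·(-1)^2·(-1)^0 = +1.
v=2: v_2(a)=2, v_2(b)=11; units ≡ 3, 5 (mod 8); ε·ε+αω+βω = 1·0+2·1+11·1 ≡ 1  ⇒  (a,b)_2 = -1.
v=∞: -5 < 0 and 5610 > 0  ⇒  (a,b)_∞ = +1.
|Ram(-5, 5610)| = 4, even; anisotropic at {2, 5, 11, 17}.

[2, 5, 11, 17]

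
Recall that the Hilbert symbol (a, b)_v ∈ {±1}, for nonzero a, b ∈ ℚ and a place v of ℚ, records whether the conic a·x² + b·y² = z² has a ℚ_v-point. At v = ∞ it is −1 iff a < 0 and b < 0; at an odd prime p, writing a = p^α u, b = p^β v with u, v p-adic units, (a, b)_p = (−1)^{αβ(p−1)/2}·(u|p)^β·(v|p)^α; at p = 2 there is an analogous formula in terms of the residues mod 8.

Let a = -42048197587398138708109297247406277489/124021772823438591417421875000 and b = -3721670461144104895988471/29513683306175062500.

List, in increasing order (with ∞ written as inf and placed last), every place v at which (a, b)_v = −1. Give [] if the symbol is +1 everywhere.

[17, inf]

(a, b) ≡ (-14, -4199) mod (ℚ^×)²; places V = {2, 3, 5, 7, 11, 13, 17, 19, 29, 31, 53, ∞}.
(a,b)_19: α=2, u≡4; β=1, v≡16 (mod 19); (4|19)=+1, (16|19)=+1; sign (−1)^0·+1^1·+1^2 = +1.
(a,b)_∞: sgn(-14)=−, sgn(-4199)=−, so -1.
(a,b)_53: α=6, u≡32; β=4, v≡18 (mod 53); (32|53)=-1, (18|53)=-1; sign (−1)^0·-1^4·-1^6 = +1.
(a,b)_13: α=8, u≡10; β=5, v≡11 (mod 13); (10|13)=+1, (11|13)=-1; sign (−1)^0·+1^5·-1^8 = +1.
(a,b)_17: α=8, u≡14; β=5, v≡4 (mod 17); (14|17)=-1, (4|17)=+1; sign (−1)^0·-1^5·+1^8 = -1.
(a,b)_11: α=-4, u≡6; β=-2, v≡9 (mod 11); (6|11)=-1, (9|11)=+1; sign (−1)^0·-1^-2·+1^-4 = +1.
(a,b)_5: α=-10, u≡4; β=-6, v≡1 (mod 5); (4|5)=+1, (1|5)=+1; sign (−1)^0·+1^-6·+1^-10 = +1.
(a,b)_2: α=-3, β=-2; u≡1, v≡1 (mod 8); ε(u)ε(v)=0·0, αω(v)=-3·0, βω(u)=-2·0; sum ≡ 0  ⇒  +1.
(a,b)_29: α=-6, u≡3; β=-6, v≡20 (mod 29); (3|29)=-1, (20|29)=+1; sign (−1)^0·-1^-6·+1^-6 = +1.
(a,b)_3: α=-12, u≡1; β=-8, v≡1 (mod 3); (1|3)=+1, (1|3)=+1; sign (−1)^0·+1^-8·+1^-12 = +1.
(a,b)_31: α=4, u≡6; β=2, v≡22 (mod 31); (6|31)=-1, (22|31)=-1; sign (−1)^0·-1^2·-1^4 = +1.
(a,b)_7: α=-3, u≡3; β=2, v≡2 (mod 7); (3|7)=-1, (2|7)=+1; sign (−1)^0·-1^2·+1^-3 = +1.
Ram(-14, -4199) = {17, ∞}; no ℚ_17-point on the conic.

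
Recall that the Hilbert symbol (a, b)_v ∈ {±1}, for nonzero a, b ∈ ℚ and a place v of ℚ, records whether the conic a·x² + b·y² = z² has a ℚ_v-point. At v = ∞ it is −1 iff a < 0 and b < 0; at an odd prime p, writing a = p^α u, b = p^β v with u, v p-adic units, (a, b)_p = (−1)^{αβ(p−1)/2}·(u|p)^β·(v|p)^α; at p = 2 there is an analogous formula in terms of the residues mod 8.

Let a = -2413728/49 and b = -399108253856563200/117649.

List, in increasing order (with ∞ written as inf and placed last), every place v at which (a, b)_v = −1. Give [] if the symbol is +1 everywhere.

Mod squares: a ≡ -58, b ≡ -3. Check v ∈ {∞, 2, 3, 5, 7, 17, 29}.
v=5: a=5^0·(≡3), b=5^2·(≡3) mod 5; (3|5)=-1, (3|5)=-1; (−1)^{0·2·2}·(-1)^2·(-1)^0 = +1.
v=2: v_2(a)=5, v_2(b)=18; units ≡ 3, 5 (mod 8); ε·ε+αω+βω = 1·0+5·1+18·1 ≡ 1  ⇒  (a,b)_2 = -1.
v=29: a=29^1·(≡26), b=29^2·(≡10) mod 29; (26|29)=-1, (10|29)=-1; (−1)^{1·2·14}·(-1)^2·(-1)^1 = -1.
v=∞: -58 < 0 and -3 < 0  ⇒  (a,b)_∞ = -1.
v=7: a=7^-2·(≡5), b=7^-6·(≡2) mod 7; (5|7)=-1, (2|7)=+1; (−1)^{-2·-6·3}·(-1)^-6·(+1)^-2 = +1.
v=3: a=3^2·(≡2), b=3^1·(≡2) mod 3; (2|3)=-1, (2|3)=-1; (−1)^{2·1·1}·(-1)^1·(-1)^2 = -1.
v=17: a=17^2·(≡11), b=17^6·(≡11) mod 17; (11|17)=-1, (11|17)=-1; (−1)^{2·6·8}·(-1)^6·(-1)^2 = +1.
Ram(-58, -3) = {2, 3, 29, ∞}; no ℚ_2-point on the conic.

[2, 3, 29, inf]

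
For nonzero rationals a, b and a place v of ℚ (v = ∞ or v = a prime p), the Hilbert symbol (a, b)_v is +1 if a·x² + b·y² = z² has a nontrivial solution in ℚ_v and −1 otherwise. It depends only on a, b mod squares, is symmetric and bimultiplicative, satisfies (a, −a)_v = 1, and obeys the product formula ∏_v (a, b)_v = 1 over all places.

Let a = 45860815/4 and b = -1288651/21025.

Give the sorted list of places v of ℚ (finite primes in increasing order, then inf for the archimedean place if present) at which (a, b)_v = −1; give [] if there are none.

(a, b) ≡ (7735, -91) mod (ℚ^×)²; places V = {2, 5, 7, 11, 13, 17, 29, ∞}.
(a,b)_11: α=2, u≡8; β=0, v≡8 (mod 11); (8|11)=-1, (8|11)=-1; sign (−1)^0·-1^0·-1^2 = +1.
(a,b)_7: α=3, u≡3; β=3, v≡4 (mod 7); (3|7)=-1, (4|7)=+1; sign (−1)^1·-1^3·+1^3 = +1.
(a,b)_29: α=0, u≡3; β=-2, v≡9 (mod 29); (3|29)=-1, (9|29)=+1; sign (−1)^0·-1^-2·+1^0 = +1.
(a,b)_2: α=-2, β=0; u≡7, v≡5 (mod 8); ε(u)ε(v)=1·0, αω(v)=-2·1, βω(u)=0·0; sum ≡ 0  ⇒  +1.
(a,b)_17: α=1, u≡4; β=2, v≡14 (mod 17); (4|17)=+1, (14|17)=-1; sign (−1)^0·+1^2·-1^1 = -1.
(a,b)_5: α=1, u≡2; β=-2, v≡4 (mod 5); (2|5)=-1, (4|5)=+1; sign (−1)^0·-1^-2·+1^1 = +1.
(a,b)_∞: sgn(7735)=+, sgn(-91)=−, so +1.
(a,b)_13: α=1, u≡9; β=1, v≡6 (mod 13); (9|13)=+1, (6|13)=-1; sign (−1)^0·+1^1·-1^1 = -1.
|Ram(7735, -91)| = 2, even; anisotropic at {13, 17}.

[13, 17]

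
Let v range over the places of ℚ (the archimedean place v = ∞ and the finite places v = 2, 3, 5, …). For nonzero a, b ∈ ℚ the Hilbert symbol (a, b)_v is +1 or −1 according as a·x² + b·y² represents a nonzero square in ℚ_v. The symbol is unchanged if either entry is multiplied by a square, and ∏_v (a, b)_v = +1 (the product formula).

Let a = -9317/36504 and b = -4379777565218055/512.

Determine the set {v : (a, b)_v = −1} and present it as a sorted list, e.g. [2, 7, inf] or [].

(a, b) ≡ (-462, -910) mod (ℚ^×)²; places V = {2, 3, 5, 7, 11, 13, 37, ∞}.
(a,b)_7: α=1, u≡1; β=3, v≡3 (mod 7); (1|7)=+1, (3|7)=-1; sign (−1)^1·+1^3·-1^1 = +1.
(a,b)_13: α=-2, u≡7; β=1, v≡8 (mod 13); (7|13)=-1, (8|13)=-1; sign (−1)^0·-1^1·-1^-2 = -1.
(a,b)_37: α=0, u≡2; β=2, v≡6 (mod 37); (2|37)=-1, (6|37)=-1; sign (−1)^0·-1^2·-1^0 = +1.
(a,b)_11: α=3, u≡8; β=6, v≡3 (mod 11); (8|11)=-1, (3|11)=+1; sign (−1)^0·-1^6·+1^3 = +1.
(a,b)_2: α=-3, β=-9; u≡1, v≡1 (mod 8); ε(u)ε(v)=0·0, αω(v)=-3·0, βω(u)=-9·0; sum ≡ 0  ⇒  +1.
(a,b)_5: α=0, u≡2; β=1, v≡2 (mod 5); (2|5)=-1, (2|5)=-1; sign (−1)^0·-1^1·-1^0 = -1.
(a,b)_3: α=-3, u≡2; β=4, v≡2 (mod 3); (2|3)=-1, (2|3)=-1; sign (−1)^0·-1^4·-1^-3 = -1.
(a,b)_∞: sgn(-462)=−, sgn(-910)=−, so -1.
(-462, -910 / ℚ) ramifies at {3, 5, 13, ∞}: a division algebra.

[3, 5, 13, inf]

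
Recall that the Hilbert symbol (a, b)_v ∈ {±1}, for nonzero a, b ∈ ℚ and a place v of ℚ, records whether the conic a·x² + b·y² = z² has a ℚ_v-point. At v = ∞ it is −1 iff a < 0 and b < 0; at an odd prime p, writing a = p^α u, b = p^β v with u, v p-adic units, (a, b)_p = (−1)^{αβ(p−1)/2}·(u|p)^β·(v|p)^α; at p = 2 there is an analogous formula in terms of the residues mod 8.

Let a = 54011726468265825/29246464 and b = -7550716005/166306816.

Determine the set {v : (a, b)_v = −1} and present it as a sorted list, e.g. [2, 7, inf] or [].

[5, 29]

Mod squares: a ≡ 1537, b ≡ -205. Check v ∈ {∞, 2, 3, 5, 7, 13, 17, 29, 31, 41, 53}.
v=2: v_2(a)=-10, v_2(b)=-10; units ≡ 1, 3 (mod 8); ε·ε+αω+βω = 0·1+-10·1+-10·0 ≡ 0  ⇒  (a,b)_2 = +1.
v=5: a=5^2·(≡2), b=5^1·(≡4) mod 5; (2|5)=-1, (4|5)=+1; (−1)^{2·1·2}·(-1)^1·(+1)^2 = -1.
v=31: a=31^0·(≡25), b=31^-2·(≡11) mod 31; (25|31)=+1, (11|31)=-1; (−1)^{0·-2·15}·(+1)^-2·(-1)^0 = +1.
v=7: a=7^2·(≡1), b=7^2·(≡3) mod 7; (1|7)=+1, (3|7)=-1; (−1)^{2·2·3}·(+1)^2·(-1)^2 = +1.
v=3: a=3^10·(≡1), b=3^2·(≡2) mod 3; (1|3)=+1, (2|3)=-1; (−1)^{10·2·1}·(+1)^2·(-1)^10 = +1.
v=53: a=53^1·(≡37), b=53^0·(≡47) mod 53; (37|53)=+1, (47|53)=+1; (−1)^{1·0·26}·(+1)^0·(+1)^1 = +1.
v=17: a=17^2·(≡6), b=17^4·(≡8) mod 17; (6|17)=-1, (8|17)=+1; (−1)^{2·4·8}·(-1)^4·(+1)^2 = +1.
v=∞: 1537 > 0 and -205 < 0  ⇒  (a,b)_∞ = +1.
v=41: a=41^2·(≡31), b=41^1·(≡16) mod 41; (31|41)=+1, (16|41)=+1; (−1)^{2·1·20}·(+1)^1·(+1)^2 = +1.
v=13: a=13^-4·(≡9), b=13^-2·(≡4) mod 13; (9|13)=+1, (4|13)=+1; (−1)^{-4·-2·6}·(+1)^-2·(+1)^-4 = +1.
v=29: a=29^1·(≡25), b=29^0·(≡2) mod 29; (25|29)=+1, (2|29)=-1; (−1)^{1·0·14}·(+1)^0·(-1)^1 = -1.
|Ram(1537, -205)| = 2, even; anisotropic at {5, 29}.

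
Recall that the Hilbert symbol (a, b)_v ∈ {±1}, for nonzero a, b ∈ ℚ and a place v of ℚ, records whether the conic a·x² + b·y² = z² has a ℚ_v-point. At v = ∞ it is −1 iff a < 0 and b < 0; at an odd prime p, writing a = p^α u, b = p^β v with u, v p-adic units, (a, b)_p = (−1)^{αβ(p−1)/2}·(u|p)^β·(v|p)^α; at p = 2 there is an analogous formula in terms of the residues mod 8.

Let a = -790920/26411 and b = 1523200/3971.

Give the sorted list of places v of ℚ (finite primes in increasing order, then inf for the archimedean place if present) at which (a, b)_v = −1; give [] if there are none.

Mod squares: a ≡ -1430, b ≡ 2618. Check v ∈ {∞, 2, 3, 5, 7, 11, 13, 17, 19}.
v=13: a=13^3·(≡7), b=13^0·(≡7) mod 13; (7|13)=-1, (7|13)=-1; (−1)^{3·0·6}·(-1)^0·(-1)^3 = -1.
v=5: a=5^1·(≡1), b=5^2·(≡3) mod 5; (1|5)=+1, (3|5)=-1; (−1)^{1·2·2}·(+1)^2·(-1)^1 = -1.
v=19: a=19^0·(≡12), b=19^-2·(≡18) mod 19; (12|19)=-1, (18|19)=-1; (−1)^{0·-2·9}·(-1)^-2·(-1)^0 = +1.
v=17: a=17^0·(≡9), b=17^1·(≡1) mod 17; (9|17)=+1, (1|17)=+1; (−1)^{0·1·8}·(+1)^1·(+1)^0 = +1.
v=3: a=3^2·(≡1), b=3^0·(≡2) mod 3; (1|3)=+1, (2|3)=-1; (−1)^{2·0·1}·(+1)^0·(-1)^2 = +1.
v=∞: -1430 < 0 and 2618 > 0  ⇒  (a,b)_∞ = +1.
v=7: a=7^-4·(≡6), b=7^1·(≡6) mod 7; (6|7)=-1, (6|7)=-1; (−1)^{-4·1·3}·(-1)^1·(-1)^-4 = -1.
v=11: a=11^-1·(≡8), b=11^-1·(≡7) mod 11; (8|11)=-1, (7|11)=-1; (−1)^{-1·-1·5}·(-1)^-1·(-1)^-1 = -1.
v=2: v_2(a)=3, v_2(b)=9; units ≡ 5, 5 (mod 8); ε·ε+αω+βω = 0·0+3·1+9·1 ≡ 0  ⇒  (a,b)_2 = +1.
|Ram(-1430, 2618)| = 4, even; anisotropic at {5, 7, 11, 13}.

[5, 7, 11, 13]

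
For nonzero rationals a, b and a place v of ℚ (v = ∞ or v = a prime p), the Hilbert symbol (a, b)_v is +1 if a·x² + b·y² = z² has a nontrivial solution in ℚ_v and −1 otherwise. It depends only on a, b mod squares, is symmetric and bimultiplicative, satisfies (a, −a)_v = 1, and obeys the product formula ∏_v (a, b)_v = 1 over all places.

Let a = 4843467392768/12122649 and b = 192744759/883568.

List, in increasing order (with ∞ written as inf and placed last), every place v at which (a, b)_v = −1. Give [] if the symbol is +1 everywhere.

(a, b) ≡ (12903, 34017) mod (ℚ^×)²; places V = {2, 3, 7, 11, 17, 19, 23, 29, 43, ∞}.
(a,b)_19: α=0, u≡3; β=4, v≡17 (mod 19); (3|19)=-1, (17|19)=+1; sign (−1)^0·-1^4·+1^0 = +1.
(a,b)_∞: sgn(12903)=+, sgn(34017)=+, so +1.
(a,b)_43: α=2, u≡32; β=0, v≡35 (mod 43); (32|43)=-1, (35|43)=+1; sign (−1)^0·-1^0·+1^2 = +1.
(a,b)_2: α=8, β=-4; u≡7, v≡1 (mod 8); ε(u)ε(v)=1·0, αω(v)=8·0, βω(u)=-4·0; sum ≡ 0  ⇒  +1.
(a,b)_23: α=3, u≡9; β=-1, v≡15 (mod 23); (9|23)=+1, (15|23)=-1; sign (−1)^1·+1^-1·-1^3 = +1.
(a,b)_29: α=2, u≡14; β=1, v≡13 (mod 29); (14|29)=-1, (13|29)=+1; sign (−1)^0·-1^1·+1^2 = -1.
(a,b)_17: α=-1, u≡5; β=1, v≡10 (mod 17); (5|17)=-1, (10|17)=-1; sign (−1)^0·-1^1·-1^-1 = +1.
(a,b)_7: α=-4, u≡2; β=-4, v≡1 (mod 7); (2|7)=+1, (1|7)=+1; sign (−1)^0·+1^-4·+1^-4 = +1.
(a,b)_3: α=-3, u≡2; β=1, v≡2 (mod 3); (2|3)=-1, (2|3)=-1; sign (−1)^1·-1^1·-1^-3 = -1.
(a,b)_11: α=-1, u≡2; β=0, v≡5 (mod 11); (2|11)=-1, (5|11)=+1; sign (−1)^0·-1^0·+1^-1 = +1.
|Ram(12903, 34017)| = 2, even; anisotropic at {3, 29}.

[3, 29]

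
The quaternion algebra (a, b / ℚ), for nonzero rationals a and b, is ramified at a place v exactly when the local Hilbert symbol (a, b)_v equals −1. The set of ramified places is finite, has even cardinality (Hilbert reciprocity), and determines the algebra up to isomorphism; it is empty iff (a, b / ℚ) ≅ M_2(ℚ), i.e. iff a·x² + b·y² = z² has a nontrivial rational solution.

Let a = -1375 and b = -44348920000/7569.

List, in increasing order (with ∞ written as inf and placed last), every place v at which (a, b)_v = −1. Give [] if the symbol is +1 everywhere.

Mod squares: a ≡ -55, b ≡ -187. Check v ∈ {∞, 2, 3, 5, 7, 11, 17, 29}.
v=17: a=17^0·(≡2), b=17^1·(≡6) mod 17; (2|17)=+1, (6|17)=-1; (−1)^{0·1·8}·(+1)^1·(-1)^0 = +1.
v=3: a=3^0·(≡2), b=3^-2·(≡2) mod 3; (2|3)=-1, (2|3)=-1; (−1)^{0·-2·1}·(-1)^-2·(-1)^0 = +1.
v=7: a=7^0·(≡4), b=7^2·(≡4) mod 7; (4|7)=+1, (4|7)=+1; (−1)^{0·2·3}·(+1)^2·(+1)^0 = +1.
v=5: a=5^3·(≡4), b=5^4·(≡2) mod 5; (4|5)=+1, (2|5)=-1; (−1)^{3·4·2}·(+1)^4·(-1)^3 = -1.
v=2: v_2(a)=0, v_2(b)=6; units ≡ 1, 5 (mod 8); ε·ε+αω+βω = 0·0+0·1+6·0 ≡ 0  ⇒  (a,b)_2 = +1.
v=11: a=11^1·(≡7), b=11^3·(≡1) mod 11; (7|11)=-1, (1|11)=+1; (−1)^{1·3·5}·(-1)^3·(+1)^1 = +1.
v=29: a=29^0·(≡17), b=29^-2·(≡5) mod 29; (17|29)=-1, (5|29)=+1; (−1)^{0·-2·14}·(-1)^-2·(+1)^0 = +1.
v=∞: -55 < 0 and -187 < 0  ⇒  (a,b)_∞ = -1.
|Ram(-55, -187)| = 2, even; anisotropic at {5, ∞}.

[5, inf]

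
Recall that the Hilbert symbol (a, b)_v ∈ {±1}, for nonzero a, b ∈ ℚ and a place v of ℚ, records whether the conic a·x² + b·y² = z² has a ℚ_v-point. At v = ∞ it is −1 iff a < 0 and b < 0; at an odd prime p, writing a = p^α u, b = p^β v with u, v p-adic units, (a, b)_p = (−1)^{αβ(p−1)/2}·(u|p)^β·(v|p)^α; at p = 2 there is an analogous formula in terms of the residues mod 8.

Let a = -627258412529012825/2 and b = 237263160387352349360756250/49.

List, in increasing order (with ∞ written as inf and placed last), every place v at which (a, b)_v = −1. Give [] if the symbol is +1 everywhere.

(a, b) ≡ (-14674, 121210) mod (ℚ^×)²; places V = {2, 3, 5, 7, 11, 17, 23, 29, 31, ∞}.
(a,b)_5: α=2, u≡1; β=5, v≡3 (mod 5); (1|5)=+1, (3|5)=-1; sign (−1)^0·+1^5·-1^2 = +1.
(a,b)_17: α=2, u≡6; β=3, v≡7 (mod 17); (6|17)=-1, (7|17)=-1; sign (−1)^0·-1^3·-1^2 = -1.
(a,b)_7: α=0, u≡3; β=-2, v≡3 (mod 7); (3|7)=-1, (3|7)=-1; sign (−1)^0·-1^-2·-1^0 = +1.
(a,b)_29: α=3, u≡5; β=4, v≡11 (mod 29); (5|29)=+1, (11|29)=-1; sign (−1)^0·+1^4·-1^3 = -1.
(a,b)_31: α=2, u≡19; β=3, v≡14 (mod 31); (19|31)=+1, (14|31)=+1; sign (−1)^0·+1^3·+1^2 = +1.
(a,b)_23: α=1, u≡4; β=1, v≡18 (mod 23); (4|23)=+1, (18|23)=+1; sign (−1)^1·+1^1·+1^1 = -1.
(a,b)_11: α=5, u≡8; β=6, v≡9 (mod 11); (8|11)=-1, (9|11)=+1; sign (−1)^0·-1^6·+1^5 = +1.
(a,b)_∞: sgn(-14674)=−, sgn(121210)=+, so +1.
(a,b)_3: α=0, u≡2; β=2, v≡1 (mod 3); (2|3)=-1, (1|3)=+1; sign (−1)^0·-1^2·+1^0 = +1.
(a,b)_2: α=-1, β=1; u≡7, v≡5 (mod 8); ε(u)ε(v)=1·0, αω(v)=-1·1, βω(u)=1·0; sum ≡ 1  ⇒  -1.
(-14674, 121210 / ℚ) ramifies at {2, 17, 23, 29}: a division algebra.

[2, 17, 23, 29]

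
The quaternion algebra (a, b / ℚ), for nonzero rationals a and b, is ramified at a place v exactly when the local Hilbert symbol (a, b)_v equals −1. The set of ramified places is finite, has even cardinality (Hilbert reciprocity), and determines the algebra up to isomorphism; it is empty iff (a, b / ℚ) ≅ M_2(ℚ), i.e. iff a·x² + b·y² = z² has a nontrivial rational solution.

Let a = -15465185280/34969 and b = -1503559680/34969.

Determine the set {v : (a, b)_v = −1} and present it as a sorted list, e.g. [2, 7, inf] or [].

(a, b) ≡ (-6555, -91770) mod (ℚ^×)²; places V = {2, 3, 5, 7, 11, 17, 19, 23, ∞}.
(a,b)_5: α=1, u≡1; β=1, v≡1 (mod 5); (1|5)=+1, (1|5)=+1; sign (−1)^0·+1^1·+1^1 = +1.
(a,b)_7: α=0, u≡2; β=1, v≡1 (mod 7); (2|7)=+1, (1|7)=+1; sign (−1)^0·+1^1·+1^0 = +1.
(a,b)_2: α=18, β=15; u≡5, v≡3 (mod 8); ε(u)ε(v)=0·1, αω(v)=18·1, βω(u)=15·1; sum ≡ 1  ⇒  -1.
(a,b)_11: α=-2, u≡9; β=-2, v≡5 (mod 11); (9|11)=+1, (5|11)=+1; sign (−1)^0·+1^-2·+1^-2 = +1.
(a,b)_17: α=-2, u≡7; β=-2, v≡8 (mod 17); (7|17)=-1, (8|17)=+1; sign (−1)^0·-1^-2·+1^-2 = +1.
(a,b)_3: α=3, u≡2; β=1, v≡1 (mod 3); (2|3)=-1, (1|3)=+1; sign (−1)^1·-1^1·+1^3 = +1.
(a,b)_23: α=1, u≡21; β=1, v≡3 (mod 23); (21|23)=-1, (3|23)=+1; sign (−1)^1·-1^1·+1^1 = +1.
(a,b)_∞: sgn(-6555)=−, sgn(-91770)=−, so -1.
(a,b)_19: α=1, u≡16; β=1, v≡10 (mod 19); (16|19)=+1, (10|19)=-1; sign (−1)^1·+1^1·-1^1 = +1.
Ram(-6555, -91770) = {2, ∞}; no ℚ_2-point on the conic.

[2, inf]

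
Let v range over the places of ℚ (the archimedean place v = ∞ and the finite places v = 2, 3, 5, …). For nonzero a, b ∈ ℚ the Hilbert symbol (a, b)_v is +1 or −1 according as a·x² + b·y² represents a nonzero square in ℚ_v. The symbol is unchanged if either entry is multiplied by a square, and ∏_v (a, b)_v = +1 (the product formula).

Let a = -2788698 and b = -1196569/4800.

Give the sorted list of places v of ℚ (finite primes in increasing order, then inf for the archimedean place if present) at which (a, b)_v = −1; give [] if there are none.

[2, 3, 31, inf]

Mod squares: a ≡ -2788698, b ≡ -29667. Check v ∈ {∞, 2, 3, 5, 11, 29, 31, 47}.
v=2: v_2(a)=1, v_2(b)=-6; units ≡ 3, 5 (mod 8); ε·ε+αω+βω = 1·0+1·1+-6·1 ≡ 1  ⇒  (a,b)_2 = -1.
v=31: a=31^1·(≡4), b=31^1·(≡7) mod 31; (4|31)=+1, (7|31)=+1; (−1)^{1·1·15}·(+1)^1·(+1)^1 = -1.
v=3: a=3^1·(≡2), b=3^-1·(≡2) mod 3; (2|3)=-1, (2|3)=-1; (−1)^{1·-1·1}·(-1)^-1·(-1)^1 = -1.
v=11: a=11^1·(≡10), b=11^3·(≡9) mod 11; (10|11)=-1, (9|11)=+1; (−1)^{1·3·5}·(-1)^3·(+1)^1 = +1.
v=47: a=47^1·(≡27), b=47^0·(≡32) mod 47; (27|47)=+1, (32|47)=+1; (−1)^{1·0·23}·(+1)^0·(+1)^1 = +1.
v=29: a=29^1·(≡2), b=29^1·(≡12) mod 29; (2|29)=-1, (12|29)=-1; (−1)^{1·1·14}·(-1)^1·(-1)^1 = +1.
v=∞: -2788698 < 0 and -29667 < 0  ⇒  (a,b)_∞ = -1.
v=5: a=5^0·(≡2), b=5^-2·(≡3) mod 5; (2|5)=-1, (3|5)=-1; (−1)^{0·-2·2}·(-1)^-2·(-1)^0 = +1.
Ram(-2788698, -29667) = {2, 3, 31, ∞}; no ℚ_2-point on the conic.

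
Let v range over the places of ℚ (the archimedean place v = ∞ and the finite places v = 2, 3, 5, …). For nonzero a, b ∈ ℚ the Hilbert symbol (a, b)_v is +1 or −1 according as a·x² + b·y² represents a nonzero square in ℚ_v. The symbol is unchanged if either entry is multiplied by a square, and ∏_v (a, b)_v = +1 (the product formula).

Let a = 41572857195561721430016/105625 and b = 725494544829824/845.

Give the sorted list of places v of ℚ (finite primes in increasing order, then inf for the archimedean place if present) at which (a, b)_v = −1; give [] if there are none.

[2, 11, 17, 19]

(a, b) ≡ (266, 1870) mod (ℚ^×)²; places V = {2, 3, 5, 7, 11, 13, 17, 19, ∞}.
(a,b)_11: α=4, u≡8; β=3, v≡4 (mod 11); (8|11)=-1, (4|11)=+1; sign (−1)^0·-1^3·+1^4 = -1.
(a,b)_3: α=2, u≡2; β=0, v≡1 (mod 3); (2|3)=-1, (1|3)=+1; sign (−1)^0·-1^0·+1^2 = +1.
(a,b)_2: α=15, β=7; u≡5, v≡7 (mod 8); ε(u)ε(v)=0·1, αω(v)=15·0, βω(u)=7·1; sum ≡ 1  ⇒  -1.
(a,b)_7: α=5, u≡5; β=4, v≡4 (mod 7); (5|7)=-1, (4|7)=+1; sign (−1)^0·-1^4·+1^5 = +1.
(a,b)_∞: sgn(266)=+, sgn(1870)=+, so +1.
(a,b)_13: α=-2, u≡5; β=-2, v≡11 (mod 13); (5|13)=-1, (11|13)=-1; sign (−1)^0·-1^-2·-1^-2 = +1.
(a,b)_17: α=4, u≡5; β=3, v≡9 (mod 17); (5|17)=-1, (9|17)=+1; sign (−1)^0·-1^3·+1^4 = -1.
(a,b)_5: α=-4, u≡4; β=-1, v≡1 (mod 5); (4|5)=+1, (1|5)=+1; sign (−1)^0·+1^-1·+1^-4 = +1.
(a,b)_19: α=3, u≡3; β=2, v≡10 (mod 19); (3|19)=-1, (10|19)=-1; sign (−1)^0·-1^2·-1^3 = -1.
Ram(266, 1870) = {2, 11, 17, 19}; no ℚ_2-point on the conic.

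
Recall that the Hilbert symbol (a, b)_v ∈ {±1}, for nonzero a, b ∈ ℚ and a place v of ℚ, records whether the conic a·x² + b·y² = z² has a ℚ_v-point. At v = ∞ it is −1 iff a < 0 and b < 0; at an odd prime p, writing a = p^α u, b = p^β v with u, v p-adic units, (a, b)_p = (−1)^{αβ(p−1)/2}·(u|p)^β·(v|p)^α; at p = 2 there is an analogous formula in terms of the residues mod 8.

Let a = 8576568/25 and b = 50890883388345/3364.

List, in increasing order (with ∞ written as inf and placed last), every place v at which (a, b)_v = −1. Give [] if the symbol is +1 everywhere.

Mod squares: a ≡ 4862, b ≡ 6545. Check v ∈ {∞, 2, 3, 5, 7, 11, 13, 17, 19, 29}.
v=29: a=29^0·(≡2), b=29^-2·(≡7) mod 29; (2|29)=-1, (7|29)=+1; (−1)^{0·-2·14}·(-1)^-2·(+1)^0 = +1.
v=11: a=11^1·(≡10), b=11^1·(≡1) mod 11; (10|11)=-1, (1|11)=+1; (−1)^{1·1·5}·(-1)^1·(+1)^1 = +1.
v=5: a=5^-2·(≡3), b=5^1·(≡1) mod 5; (3|5)=-1, (1|5)=+1; (−1)^{-2·1·2}·(-1)^1·(+1)^-2 = -1.
v=3: a=3^2·(≡2), b=3^2·(≡2) mod 3; (2|3)=-1, (2|3)=-1; (−1)^{2·2·1}·(-1)^2·(-1)^2 = +1.
v=2: v_2(a)=3, v_2(b)=-2; units ≡ 7, 1 (mod 8); ε·ε+αω+βω = 1·0+3·0+-2·0 ≡ 0  ⇒  (a,b)_2 = +1.
v=13: a=13^1·(≡1), b=13^2·(≡8) mod 13; (1|13)=+1, (8|13)=-1; (−1)^{1·2·6}·(+1)^2·(-1)^1 = -1.
v=19: a=19^0·(≡1), b=19^2·(≡16) mod 19; (1|19)=+1, (16|19)=+1; (−1)^{0·2·9}·(+1)^2·(+1)^0 = +1.
v=7: a=7^2·(≡1), b=7^3·(≡2) mod 7; (1|7)=+1, (2|7)=+1; (−1)^{2·3·3}·(+1)^3·(+1)^2 = +1.
v=∞: 4862 > 0 and 6545 > 0  ⇒  (a,b)_∞ = +1.
v=17: a=17^1·(≡10), b=17^3·(≡12) mod 17; (10|17)=-1, (12|17)=-1; (−1)^{1·3·8}·(-1)^3·(-1)^1 = +1.
Ram(4862, 6545) = {5, 13}; no ℚ_5-point on the conic.

[5, 13]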